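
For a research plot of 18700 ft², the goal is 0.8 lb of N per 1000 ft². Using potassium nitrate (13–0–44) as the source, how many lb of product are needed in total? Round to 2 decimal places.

Product per 1000 ft² = 0.8 / 13% = 6.15385 lb.
Total product = 6.15385 × 18700 / 1000 = 115.077 lb.

115.08 lb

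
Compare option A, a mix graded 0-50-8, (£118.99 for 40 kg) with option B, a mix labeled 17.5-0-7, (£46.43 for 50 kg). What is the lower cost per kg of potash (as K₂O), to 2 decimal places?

£13.27 per kg K₂O (option B)

option A: K₂O per bag = 40 × 8% = 3.2 kg; cost = 118.99 / 3.2 = £37.1844/kg K₂O.
option B: K₂O per bag = 50 × 7% = 3.5 kg; cost = 46.43 / 3.5 = £13.2657/kg K₂O.
option B is cheaper.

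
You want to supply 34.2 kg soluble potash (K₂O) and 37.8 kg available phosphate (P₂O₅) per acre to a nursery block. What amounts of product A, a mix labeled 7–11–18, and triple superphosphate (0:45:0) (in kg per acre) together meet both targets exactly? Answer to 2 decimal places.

190.00 kg product A, 37.56 kg triple superphosphate

With a, b = kg per acre of product A and triple superphosphate:
K₂O: 0.18·a + 0·b = 34.2
P₂O₅: 0.11·a + 0.45·b = 37.8
Eliminate a: (row1) − 0.18/0.11·(row2) → -0.736364·b = -27.6545, so b = 37.5556.
Back-substitute: a = (34.2 − 0·37.5556) / 0.18 = 190.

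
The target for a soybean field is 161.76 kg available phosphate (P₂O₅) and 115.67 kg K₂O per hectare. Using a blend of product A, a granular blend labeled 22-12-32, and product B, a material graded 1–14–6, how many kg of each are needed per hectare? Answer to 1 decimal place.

172.6 kg product A, 1007.5 kg product B

Per-hectare balance (a = product A, b = product B):
P₂O₅: 0.12·a + 0.14·b = 161.76
K₂O: 0.32·a + 0.06·b = 115.67
Solving simultaneously: a = 172.559, b = 1007.52.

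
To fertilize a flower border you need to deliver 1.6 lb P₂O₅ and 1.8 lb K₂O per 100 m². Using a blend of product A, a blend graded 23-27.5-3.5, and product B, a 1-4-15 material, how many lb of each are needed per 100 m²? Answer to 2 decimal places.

4.22 lb product A, 11.02 lb product B

Per-100 m² balance (a = product A, b = product B):
P₂O₅: 0.275·a + 0.04·b = 1.6
K₂O: 0.035·a + 0.15·b = 1.8
Solving simultaneously: a = 4.21581, b = 11.0163.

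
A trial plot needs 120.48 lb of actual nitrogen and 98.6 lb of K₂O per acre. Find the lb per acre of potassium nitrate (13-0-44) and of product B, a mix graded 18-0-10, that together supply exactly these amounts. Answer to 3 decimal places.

86.103 lb potassium nitrate, 607.148 lb product B

With a, b = lb per acre of potassium nitrate and product B:
N: 0.13·a + 0.18·b = 120.48
K₂O: 0.44·a + 0.1·b = 98.6
Eliminate a: (row1) − 0.13/0.44·(row2) → 0.150455·b = 91.3482, so b = 607.14804.
Back-substitute: a = (120.48 − 0.18·607.14804) / 0.13 = 86.1027.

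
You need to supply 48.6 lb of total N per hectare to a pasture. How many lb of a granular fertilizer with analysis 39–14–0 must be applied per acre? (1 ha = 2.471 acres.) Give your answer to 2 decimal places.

50.43 lb of product per acre

Product per hectare = 48.6 / 39% = 124.615 lb.
Convert to per acre: 124.615 × 0.404694 = 50.4312 lb.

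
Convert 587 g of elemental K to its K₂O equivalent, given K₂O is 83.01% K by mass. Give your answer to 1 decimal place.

707.1 g K₂O

K₂O = 587 / 0.8301 = 707.144 g.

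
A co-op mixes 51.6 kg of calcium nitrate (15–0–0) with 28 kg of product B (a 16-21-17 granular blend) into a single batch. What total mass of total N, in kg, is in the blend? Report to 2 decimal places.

12.22 kg N

N mass = 15%×51.6 + 16%×28 = 12.22 kg.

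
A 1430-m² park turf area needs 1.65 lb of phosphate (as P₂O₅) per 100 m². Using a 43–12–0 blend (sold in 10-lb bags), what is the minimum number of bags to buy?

20 bags

Product per 100 m² = 1.65 / 12% = 13.75 lb.
Total product = 13.75 × 1430 / 100 = 196.625 lb.
Bags = ⌈196.625 / 10⌉ = 20.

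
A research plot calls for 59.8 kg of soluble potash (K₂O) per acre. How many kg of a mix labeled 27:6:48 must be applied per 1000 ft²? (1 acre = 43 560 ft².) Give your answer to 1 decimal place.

2.9 kg of product per thousand sq ft

Product per acre = 59.8 / 48% = 124.583 kg.
Convert to per 1000 ft²: 124.583 × 0.0229568 = 2.86004 kg.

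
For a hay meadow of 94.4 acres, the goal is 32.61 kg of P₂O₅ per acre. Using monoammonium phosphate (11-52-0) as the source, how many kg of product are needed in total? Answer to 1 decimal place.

Product per acre = 32.61 / 52% = 62.7115 kg.
Total product = 62.7115 × 94.4 = 5919.97 kg.

5920.0 kg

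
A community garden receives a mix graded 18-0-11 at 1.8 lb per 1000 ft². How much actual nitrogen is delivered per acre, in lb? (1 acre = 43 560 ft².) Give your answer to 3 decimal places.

nitrogen per 1000 ft² = 1.8 × 18% = 0.324 lb.
Convert to per acre: 0.324 × 43.56 = 14.1134 lb.

14.113 lb N per acre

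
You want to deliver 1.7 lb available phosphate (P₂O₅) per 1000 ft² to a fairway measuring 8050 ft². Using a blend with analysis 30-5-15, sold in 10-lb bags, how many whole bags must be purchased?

Product per 1000 ft² = 1.7 / 5% = 34 lb.
Total product = 34 × 8050 / 1000 = 273.7 lb.
Bags = ⌈273.7 / 10⌉ = 28.

28 bags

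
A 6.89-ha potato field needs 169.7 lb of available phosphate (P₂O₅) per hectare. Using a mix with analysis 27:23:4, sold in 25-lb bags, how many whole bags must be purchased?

204 bags

Product per hectare = 169.7 / 23% = 737.826 lb.
Total product = 737.826 × 6.89 = 5083.62 lb.
Bags = ⌈5083.62 / 25⌉ = 204.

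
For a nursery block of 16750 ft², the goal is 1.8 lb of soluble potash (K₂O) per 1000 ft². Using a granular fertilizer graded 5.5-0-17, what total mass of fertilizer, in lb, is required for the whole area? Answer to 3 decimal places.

Product per 1000 ft² = 1.8 / 17% = 10.5882 lb.
Total product = 10.5882 × 16750 / 1000 = 177.3529 lb.

177.353 lb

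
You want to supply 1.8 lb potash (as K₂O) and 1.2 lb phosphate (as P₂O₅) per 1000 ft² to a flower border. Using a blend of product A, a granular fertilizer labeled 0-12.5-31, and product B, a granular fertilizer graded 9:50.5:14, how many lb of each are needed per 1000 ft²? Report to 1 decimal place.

5.3 lb product A, 1.1 lb product B

With a, b = lb per 1000 ft² of product A and product B:
K₂O: 0.31·a + 0.14·b = 1.8
P₂O₅: 0.125·a + 0.505·b = 1.2
Solving simultaneously: a = 5.32902, b = 1.05717.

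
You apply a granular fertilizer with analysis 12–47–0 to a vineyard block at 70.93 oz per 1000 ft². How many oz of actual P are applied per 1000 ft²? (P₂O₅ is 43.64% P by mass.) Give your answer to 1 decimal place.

P₂O₅ per 1000 ft² = 70.93 × 47% = 33.3371 oz.
Elemental P = 33.3371 × 0.4364 = 14.5483 oz per 1000 ft².

14.5 oz P per thousand sq ft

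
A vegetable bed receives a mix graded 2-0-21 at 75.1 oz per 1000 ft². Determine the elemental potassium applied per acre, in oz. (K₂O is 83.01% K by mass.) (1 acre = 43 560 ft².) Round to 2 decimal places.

570.27 oz K per acre

K₂O per 1000 ft² = 75.1 × 21% = 15.771 oz.
Elemental K = 15.771 × 0.8301 = 13.0915 oz per 1000 ft².
Convert to per acre: 13.0915 × 43.56 = 570.266 oz.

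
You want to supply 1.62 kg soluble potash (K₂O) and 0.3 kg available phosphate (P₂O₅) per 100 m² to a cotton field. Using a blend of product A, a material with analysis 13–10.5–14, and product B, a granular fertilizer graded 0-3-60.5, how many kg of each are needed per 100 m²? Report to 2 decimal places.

2.24 kg product A, 2.16 kg product B

Let a = kg of product A, b = kg of product B (per 100 m²).
K₂O: 0.14·a + 0.605·b = 1.62
P₂O₅: 0.105·a + 0.03·b = 0.3
From row1: a = (1.62 − 0.605·b) / 0.14.
Into row2: 0.105·(1.62 − 0.605·b)/0.14 + 0.03·b = 0.3 → b = 2.15929, a = 2.2402.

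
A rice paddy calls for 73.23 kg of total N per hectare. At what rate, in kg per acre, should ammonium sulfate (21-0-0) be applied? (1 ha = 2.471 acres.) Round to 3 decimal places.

141.123 kg of product per acre

Product per hectare = 73.23 / 21% = 348.714 kg.
Convert to per acre: 348.714 × 0.404694 = 141.1227 kg.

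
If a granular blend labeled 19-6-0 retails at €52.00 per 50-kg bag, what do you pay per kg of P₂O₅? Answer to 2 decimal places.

€17.33 per kg P₂O₅

P₂O₅ in bag = 50 × 6% = 3 kg.
Cost per kg P₂O₅ = €52.00 / 3 = €17.3333.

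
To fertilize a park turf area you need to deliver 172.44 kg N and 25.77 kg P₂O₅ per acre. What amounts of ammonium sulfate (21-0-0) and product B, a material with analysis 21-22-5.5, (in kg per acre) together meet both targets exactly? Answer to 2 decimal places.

704.01 kg ammonium sulfate, 117.14 kg product B

With a, b = kg per acre of ammonium sulfate and product B:
N: 0.21·a + 0.21·b = 172.44
P₂O₅: 0·a + 0.22·b = 25.77
Solving simultaneously: a = 704.006, b = 117.136.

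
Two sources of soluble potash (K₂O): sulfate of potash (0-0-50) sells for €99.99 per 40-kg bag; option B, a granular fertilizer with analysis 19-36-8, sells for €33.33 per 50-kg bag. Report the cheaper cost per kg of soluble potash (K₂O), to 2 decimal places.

€5.00 per kg K₂O (sulfate of potash)

sulfate of potash: K₂O per bag = 40 × 50% = 20 kg; cost = 99.99 / 20 = €4.9995/kg K₂O.
option B: K₂O per bag = 50 × 8% = 4 kg; cost = 33.33 / 4 = €8.3325/kg K₂O.
sulfate of potash is cheaper.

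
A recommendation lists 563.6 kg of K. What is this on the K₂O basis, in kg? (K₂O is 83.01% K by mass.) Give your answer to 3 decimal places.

678.954 kg K₂O

K₂O = 563.6 / 0.8301 = 678.9543 kg.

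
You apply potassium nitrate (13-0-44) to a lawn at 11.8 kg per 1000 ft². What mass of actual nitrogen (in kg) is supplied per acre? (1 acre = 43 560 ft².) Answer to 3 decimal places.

nitrogen per 1000 ft² = 11.8 × 13% = 1.534 kg.
Convert to per acre: 1.534 × 43.56 = 66.82104 kg.

66.821 kg N per acre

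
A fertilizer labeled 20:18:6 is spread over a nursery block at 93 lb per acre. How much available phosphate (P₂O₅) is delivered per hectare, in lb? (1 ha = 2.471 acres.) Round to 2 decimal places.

41.36 lb P₂O₅ per hectare

P₂O₅ per acre = 93 × 18% = 16.74 lb.
Convert to per hectare: 16.74 × 2.471 = 41.3645 lb.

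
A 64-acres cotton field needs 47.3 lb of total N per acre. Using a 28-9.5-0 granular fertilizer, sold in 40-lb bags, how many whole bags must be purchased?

Product per acre = 47.3 / 28% = 168.929 lb.
Total product = 168.929 × 64 = 10811.4 lb.
Bags = ⌈10811.4 / 40⌉ = 271.

271 bags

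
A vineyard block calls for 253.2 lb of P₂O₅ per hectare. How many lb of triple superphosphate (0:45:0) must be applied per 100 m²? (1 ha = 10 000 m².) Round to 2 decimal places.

5.63 lb of product per hundred sq m

Product per hectare = 253.2 / 45% = 562.667 lb.
Convert to per 100 m²: 562.667 × 0.01 = 5.62667 lb.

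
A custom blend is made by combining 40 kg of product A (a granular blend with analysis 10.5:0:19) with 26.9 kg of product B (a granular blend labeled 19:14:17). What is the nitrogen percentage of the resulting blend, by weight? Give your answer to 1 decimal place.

13.9% N

Total mass = 40 + 26.9 = 66.9 kg.
N mass = 10.5%×40 + 19%×26.9 = 9.311 kg.
% N = 9.311 / 66.9 = 13.9178%.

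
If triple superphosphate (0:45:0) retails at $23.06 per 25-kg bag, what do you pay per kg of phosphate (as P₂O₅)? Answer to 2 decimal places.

P₂O₅ in bag = 25 × 45% = 11.25 kg.
Cost per kg P₂O₅ = $23.06 / 11.25 = $2.0498.

$2.05 per kg P₂O₅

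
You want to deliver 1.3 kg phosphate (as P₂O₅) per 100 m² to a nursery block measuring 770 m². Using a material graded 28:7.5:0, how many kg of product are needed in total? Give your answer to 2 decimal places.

Product per 100 m² = 1.3 / 7.5% = 17.3333 kg.
Total product = 17.3333 × 770 / 100 = 133.467 kg.

133.47 kg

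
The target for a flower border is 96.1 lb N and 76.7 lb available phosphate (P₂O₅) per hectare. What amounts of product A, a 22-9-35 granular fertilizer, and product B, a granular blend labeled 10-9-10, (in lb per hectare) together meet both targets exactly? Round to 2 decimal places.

With a, b = lb per hectare of product A and product B:
N: 0.22·a + 0.1·b = 96.1
P₂O₅: 0.09·a + 0.09·b = 76.7
Solving simultaneously: a = 90.6481, b = 761.574.

90.65 lb product A, 761.57 lb product B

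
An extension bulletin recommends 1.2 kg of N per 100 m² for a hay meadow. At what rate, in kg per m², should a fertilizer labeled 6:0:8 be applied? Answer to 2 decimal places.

0.20 kg of product per sq m

Product per 100 m² = 1.2 / 6% = 20 kg.
Convert to per m²: 20 × 0.01 = 0.2 kg.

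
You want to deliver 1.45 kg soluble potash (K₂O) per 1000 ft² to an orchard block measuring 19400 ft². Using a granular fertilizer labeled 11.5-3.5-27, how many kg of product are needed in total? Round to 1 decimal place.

104.2 kg

Product per 1000 ft² = 1.45 / 27% = 5.37037 kg.
Total product = 5.37037 × 19400 / 1000 = 104.185 kg.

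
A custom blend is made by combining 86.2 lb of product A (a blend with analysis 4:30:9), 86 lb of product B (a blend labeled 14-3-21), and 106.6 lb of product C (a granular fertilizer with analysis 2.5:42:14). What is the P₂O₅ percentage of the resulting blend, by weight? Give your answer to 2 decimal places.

Total mass = 86.2 + 86 + 106.6 = 278.8 lb.
P₂O₅ mass = 30%×86.2 + 3%×86 + 42%×106.6 = 73.212 lb.
% P₂O₅ = 73.212 / 278.8 = 26.2597%.

26.26% P₂O₅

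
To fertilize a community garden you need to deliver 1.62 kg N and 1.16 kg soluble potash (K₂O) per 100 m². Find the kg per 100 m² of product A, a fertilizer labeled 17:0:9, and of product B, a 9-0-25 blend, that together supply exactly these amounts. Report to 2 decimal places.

8.74 kg product A, 1.49 kg product B

Let a = kg of product A, b = kg of product B (per 100 m²).
N: 0.17·a + 0.09·b = 1.62
K₂O: 0.09·a + 0.25·b = 1.16
Solving simultaneously: a = 8.73837, b = 1.49419.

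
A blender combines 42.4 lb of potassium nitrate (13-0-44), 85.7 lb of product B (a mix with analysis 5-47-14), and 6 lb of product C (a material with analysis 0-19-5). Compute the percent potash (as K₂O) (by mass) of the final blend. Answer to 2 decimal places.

23.08% K₂O

Total mass = 42.4 + 85.7 + 6 = 134.1 lb.
K₂O mass = 44%×42.4 + 14%×85.7 + 5%×6 = 30.954 lb.
% K₂O = 30.954 / 134.1 = 23.0828%.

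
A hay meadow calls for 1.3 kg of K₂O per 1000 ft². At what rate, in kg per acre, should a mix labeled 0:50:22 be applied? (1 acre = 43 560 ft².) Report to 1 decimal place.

Product per 1000 ft² = 1.3 / 22% = 5.90909 kg.
Convert to per acre: 5.90909 × 43.56 = 257.4 kg.

257.4 kg of product per acre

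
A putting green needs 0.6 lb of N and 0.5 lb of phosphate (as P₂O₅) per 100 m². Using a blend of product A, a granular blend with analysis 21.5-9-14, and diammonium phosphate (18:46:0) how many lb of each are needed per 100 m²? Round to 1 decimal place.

Per-100 m² balance (a = product A, b = diammonium phosphate):
N: 0.215·a + 0.18·b = 0.6
P₂O₅: 0.09·a + 0.46·b = 0.5
Solving simultaneously: a = 2.24909, b = 0.646917.

2.2 lb product A, 0.6 lb diammonium phosphate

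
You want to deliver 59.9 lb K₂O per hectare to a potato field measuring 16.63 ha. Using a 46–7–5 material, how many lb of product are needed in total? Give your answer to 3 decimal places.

Product per hectare = 59.9 / 5% = 1198 lb.
Total product = 1198 × 16.63 = 19922.74 lb.

19922.740 lb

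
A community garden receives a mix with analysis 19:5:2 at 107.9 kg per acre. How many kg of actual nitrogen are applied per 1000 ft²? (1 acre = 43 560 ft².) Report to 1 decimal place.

0.5 kg N per thousand sq ft

nitrogen per acre = 107.9 × 19% = 20.501 kg.
Convert to per 1000 ft²: 20.501 × 0.0229568 = 0.470638 kg.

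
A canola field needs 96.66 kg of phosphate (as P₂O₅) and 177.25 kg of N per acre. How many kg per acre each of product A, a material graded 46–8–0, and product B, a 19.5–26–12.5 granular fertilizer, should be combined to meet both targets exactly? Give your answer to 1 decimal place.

With a, b = kg per acre of product A and product B:
P₂O₅: 0.08·a + 0.26·b = 96.66
N: 0.46·a + 0.195·b = 177.25
Solving simultaneously: a = 261.887, b = 291.188.

261.9 kg product A, 291.2 kg product B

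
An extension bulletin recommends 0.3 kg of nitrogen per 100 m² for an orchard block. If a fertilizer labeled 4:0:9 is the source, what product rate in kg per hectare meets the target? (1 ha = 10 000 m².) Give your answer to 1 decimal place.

750.0 kg of product per hectare

Product per 100 m² = 0.3 / 4% = 7.5 kg.
Convert to per hectare: 7.5 × 100 = 750 kg.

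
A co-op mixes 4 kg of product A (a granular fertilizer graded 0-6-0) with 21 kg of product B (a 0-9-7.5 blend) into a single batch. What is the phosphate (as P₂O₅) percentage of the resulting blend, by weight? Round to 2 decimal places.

8.52% P₂O₅

Total mass = 4 + 21 = 25 kg.
P₂O₅ mass = 6%×4 + 9%×21 = 2.13 kg.
% P₂O₅ = 2.13 / 25 = 8.52%.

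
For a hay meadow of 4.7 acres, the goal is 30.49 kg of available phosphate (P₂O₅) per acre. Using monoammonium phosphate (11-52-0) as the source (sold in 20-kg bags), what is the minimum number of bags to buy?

14 bags

Product per acre = 30.49 / 52% = 58.6346 kg.
Total product = 58.6346 × 4.7 = 275.583 kg.
Bags = ⌈275.583 / 20⌉ = 14.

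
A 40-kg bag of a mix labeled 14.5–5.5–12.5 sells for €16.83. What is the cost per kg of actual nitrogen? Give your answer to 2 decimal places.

€2.90 per kg N

N in bag = 40 × 14.5% = 5.8 kg.
Cost per kg N = €16.83 / 5.8 = €2.9017.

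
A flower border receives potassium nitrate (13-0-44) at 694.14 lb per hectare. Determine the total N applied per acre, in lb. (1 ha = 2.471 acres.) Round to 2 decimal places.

nitrogen per hectare = 694.14 × 13% = 90.2382 lb.
Convert to per acre: 90.2382 × 0.404694 = 36.5189 lb.

36.52 lb N per acre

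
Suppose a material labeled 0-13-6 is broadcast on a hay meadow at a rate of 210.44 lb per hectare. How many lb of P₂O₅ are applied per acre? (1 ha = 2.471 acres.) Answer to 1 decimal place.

11.1 lb P₂O₅ per acre

P₂O₅ per hectare = 210.44 × 13% = 27.3572 lb.
Convert to per acre: 27.3572 × 0.404694 = 11.0713 lb.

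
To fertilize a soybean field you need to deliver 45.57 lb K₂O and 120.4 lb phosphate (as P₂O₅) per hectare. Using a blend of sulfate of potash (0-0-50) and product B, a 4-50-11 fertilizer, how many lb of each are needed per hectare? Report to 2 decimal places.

38.16 lb sulfate of potash, 240.80 lb product B

Per-hectare balance (a = sulfate of potash, b = product B):
K₂O: 0.5·a + 0.11·b = 45.57
P₂O₅: 0·a + 0.5·b = 120.4
Solving simultaneously: a = 38.164, b = 240.8.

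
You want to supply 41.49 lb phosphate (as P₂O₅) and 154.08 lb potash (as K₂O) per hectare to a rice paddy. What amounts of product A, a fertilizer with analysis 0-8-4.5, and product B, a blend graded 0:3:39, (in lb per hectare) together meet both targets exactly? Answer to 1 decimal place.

Per-hectare balance (a = product A, b = product B):
P₂O₅: 0.08·a + 0.03·b = 41.49
K₂O: 0.045·a + 0.39·b = 154.08
Eliminate b: (row1) − 0.03/0.39·(row2) → 0.0765385·a = 29.6377, so a = 387.226.
Then b = (154.08 − 0.045·387.226) / 0.39 = 350.397.

387.2 lb product A, 350.4 lb product B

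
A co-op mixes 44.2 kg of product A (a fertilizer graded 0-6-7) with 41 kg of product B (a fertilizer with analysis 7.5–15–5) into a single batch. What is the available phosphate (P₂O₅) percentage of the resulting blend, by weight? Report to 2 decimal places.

Total mass = 44.2 + 41 = 85.2 kg.
P₂O₅ mass = 6%×44.2 + 15%×41 = 8.802 kg.
% P₂O₅ = 8.802 / 85.2 = 10.331%.

10.33% P₂O₅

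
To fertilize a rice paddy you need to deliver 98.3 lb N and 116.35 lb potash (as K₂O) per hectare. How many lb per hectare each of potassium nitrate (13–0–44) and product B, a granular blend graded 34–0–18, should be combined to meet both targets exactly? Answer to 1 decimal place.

173.3 lb potassium nitrate, 222.9 lb product B

Per-hectare balance (a = potassium nitrate, b = product B):
N: 0.13·a + 0.34·b = 98.3
K₂O: 0.44·a + 0.18·b = 116.35
Eliminate a: (row1) − 0.13/0.44·(row2) → 0.286818·b = 63.9239, so b = 222.872.
Back-substitute: a = (98.3 − 0.34·222.872) / 0.13 = 173.257.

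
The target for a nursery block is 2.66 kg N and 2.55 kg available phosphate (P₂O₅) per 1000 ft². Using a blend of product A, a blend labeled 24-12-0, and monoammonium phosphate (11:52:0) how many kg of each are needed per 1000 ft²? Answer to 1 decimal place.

9.9 kg product A, 2.6 kg monoammonium phosphate

Let a = kg of product A, b = kg of monoammonium phosphate (per 1000 ft²).
N: 0.24·a + 0.11·b = 2.66
P₂O₅: 0.12·a + 0.52·b = 2.55
Eliminate a: (row1) − 0.24/0.12·(row2) → -0.93·b = -2.44, so b = 2.62366.
Back-substitute: a = (2.66 − 0.11·2.62366) / 0.24 = 9.88082.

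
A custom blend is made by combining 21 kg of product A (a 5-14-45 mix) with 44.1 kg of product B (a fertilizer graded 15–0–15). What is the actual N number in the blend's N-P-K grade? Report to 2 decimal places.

11.77% N

Total mass = 21 + 44.1 = 65.1 kg.
N mass = 5%×21 + 15%×44.1 = 7.665 kg.
% N = 7.665 / 65.1 = 11.7742%.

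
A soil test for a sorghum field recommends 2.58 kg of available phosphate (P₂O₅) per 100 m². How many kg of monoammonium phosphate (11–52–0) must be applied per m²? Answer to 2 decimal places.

Product per 100 m² = 2.58 / 52% = 4.96154 kg.
Convert to per m²: 4.96154 × 0.01 = 0.0496154 kg.

0.05 kg of product per sq m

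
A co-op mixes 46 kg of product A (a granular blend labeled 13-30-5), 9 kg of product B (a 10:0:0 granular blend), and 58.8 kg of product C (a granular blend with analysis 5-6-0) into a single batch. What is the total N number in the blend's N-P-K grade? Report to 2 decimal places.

Total mass = 46 + 9 + 58.8 = 113.8 kg.
N mass = 13%×46 + 10%×9 + 5%×58.8 = 9.82 kg.
% N = 9.82 / 113.8 = 8.62917%.

8.63% N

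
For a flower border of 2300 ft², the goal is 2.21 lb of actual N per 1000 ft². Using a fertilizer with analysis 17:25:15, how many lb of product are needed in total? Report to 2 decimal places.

Product per 1000 ft² = 2.21 / 17% = 13 lb.
Total product = 13 × 2300 / 1000 = 29.9 lb.

29.90 lb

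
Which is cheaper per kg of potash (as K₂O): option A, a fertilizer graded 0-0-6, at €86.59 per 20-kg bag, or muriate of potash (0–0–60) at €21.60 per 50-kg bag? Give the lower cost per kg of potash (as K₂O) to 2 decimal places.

€0.72 per kg K₂O (muriate of potash)

option A: K₂O per bag = 20 × 6% = 1.2 kg; cost = 86.59 / 1.2 = €72.1583/kg K₂O.
muriate of potash: K₂O per bag = 50 × 60% = 30 kg; cost = 21.60 / 30 = €0.7200/kg K₂O.
muriate of potash is cheaper.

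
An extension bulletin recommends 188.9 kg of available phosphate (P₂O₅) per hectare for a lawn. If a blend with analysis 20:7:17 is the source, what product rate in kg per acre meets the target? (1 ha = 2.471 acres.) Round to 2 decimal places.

Product per hectare = 188.9 / 7% = 2698.57 kg.
Convert to per acre: 2698.57 × 0.404694 = 1092.097 kg.

1092.10 kg of product per acre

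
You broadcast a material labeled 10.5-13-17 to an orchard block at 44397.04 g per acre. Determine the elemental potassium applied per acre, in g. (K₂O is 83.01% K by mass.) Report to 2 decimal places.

6265.18 g K per acre

K₂O per acre = 44397.04 × 17% = 7547.5 g.
Elemental K = 7547.5 × 0.8301 = 6265.177 g per acre.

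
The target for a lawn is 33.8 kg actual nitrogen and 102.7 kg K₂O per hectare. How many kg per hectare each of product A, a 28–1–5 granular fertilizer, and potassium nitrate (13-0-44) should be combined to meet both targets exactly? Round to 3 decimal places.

13.033 kg product A, 231.928 kg potassium nitrate

Let a = kg of product A, b = kg of potassium nitrate (per hectare).
N: 0.28·a + 0.13·b = 33.8
K₂O: 0.05·a + 0.44·b = 102.7
Solving simultaneously: a = 13.0334, b = 231.92802.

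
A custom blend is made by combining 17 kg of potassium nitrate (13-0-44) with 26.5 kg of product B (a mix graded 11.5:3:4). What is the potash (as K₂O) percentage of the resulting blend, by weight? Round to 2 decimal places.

Total mass = 17 + 26.5 = 43.5 kg.
K₂O mass = 44%×17 + 4%×26.5 = 8.54 kg.
% K₂O = 8.54 / 43.5 = 19.6322%.

19.63% K₂O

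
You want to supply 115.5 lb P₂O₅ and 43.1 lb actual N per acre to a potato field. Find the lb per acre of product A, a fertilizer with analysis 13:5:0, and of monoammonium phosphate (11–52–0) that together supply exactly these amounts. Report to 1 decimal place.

With a, b = lb per acre of product A and monoammonium phosphate:
P₂O₅: 0.05·a + 0.52·b = 115.5
N: 0.13·a + 0.11·b = 43.1
Eliminate b: (row1) − 0.52/0.11·(row2) → -0.564545·a = -88.2455, so a = 156.312.
Then b = (43.1 − 0.13·156.312) / 0.11 = 207.085.

156.3 lb product A, 207.1 lb monoammonium phosphate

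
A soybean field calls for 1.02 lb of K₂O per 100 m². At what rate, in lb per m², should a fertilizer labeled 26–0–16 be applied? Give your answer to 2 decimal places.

0.06 lb of product per sq m

Product per 100 m² = 1.02 / 16% = 6.375 lb.
Convert to per m²: 6.375 × 0.01 = 0.06375 lb.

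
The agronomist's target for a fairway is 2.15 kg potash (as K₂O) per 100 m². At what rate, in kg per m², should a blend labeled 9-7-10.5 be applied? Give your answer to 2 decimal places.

Product per 100 m² = 2.15 / 10.5% = 20.4762 kg.
Convert to per m²: 20.4762 × 0.01 = 0.204762 kg.

0.20 kg of product per sq m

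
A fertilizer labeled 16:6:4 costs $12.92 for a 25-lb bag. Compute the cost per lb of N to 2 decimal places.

$3.23 per lb N

N in bag = 25 × 16% = 4 lb.
Cost per lb N = $12.92 / 4 = $3.2300.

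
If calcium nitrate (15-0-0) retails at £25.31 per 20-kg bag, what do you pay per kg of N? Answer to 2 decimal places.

£8.44 per kg N

N in bag = 20 × 15% = 3 kg.
Cost per kg N = £25.31 / 3 = £8.4367.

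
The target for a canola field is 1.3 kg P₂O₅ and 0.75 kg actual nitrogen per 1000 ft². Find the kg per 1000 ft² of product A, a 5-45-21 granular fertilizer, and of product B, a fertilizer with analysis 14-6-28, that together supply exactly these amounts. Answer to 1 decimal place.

With a, b = kg per 1000 ft² of product A and product B:
P₂O₅: 0.45·a + 0.06·b = 1.3
N: 0.05·a + 0.14·b = 0.75
Solving simultaneously: a = 2.28333, b = 4.54167.

2.3 kg product A, 4.5 kg product B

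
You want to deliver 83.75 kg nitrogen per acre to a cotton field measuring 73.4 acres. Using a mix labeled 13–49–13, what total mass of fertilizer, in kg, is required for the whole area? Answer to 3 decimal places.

47286.538 kg

Product per acre = 83.75 / 13% = 644.231 kg.
Total product = 644.231 × 73.4 = 47286.53846 kg.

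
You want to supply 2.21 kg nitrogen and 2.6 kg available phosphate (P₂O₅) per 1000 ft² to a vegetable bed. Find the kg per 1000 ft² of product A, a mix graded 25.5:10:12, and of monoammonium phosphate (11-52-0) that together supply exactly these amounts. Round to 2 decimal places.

7.10 kg product A, 3.63 kg monoammonium phosphate

Let a = kg of product A, b = kg of monoammonium phosphate (per 1000 ft²).
N: 0.255·a + 0.11·b = 2.21
P₂O₅: 0.1·a + 0.52·b = 2.6
Eliminate b: (row1) − 0.11/0.52·(row2) → 0.233846·a = 1.66, so a = 7.09868.
Then b = (2.6 − 0.1·7.09868) / 0.52 = 3.63487.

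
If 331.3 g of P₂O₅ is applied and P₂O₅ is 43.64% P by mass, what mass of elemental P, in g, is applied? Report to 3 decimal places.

P = 331.3 × 0.4364 = 144.5793 g.

144.579 g P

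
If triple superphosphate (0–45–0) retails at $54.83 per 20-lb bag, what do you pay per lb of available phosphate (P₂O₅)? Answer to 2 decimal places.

$6.09 per lb P₂O₅

P₂O₅ in bag = 20 × 45% = 9 lb.
Cost per lb P₂O₅ = $54.83 / 9 = $6.0922.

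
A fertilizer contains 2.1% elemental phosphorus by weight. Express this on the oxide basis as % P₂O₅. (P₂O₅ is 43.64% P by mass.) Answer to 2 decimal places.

%P₂O₅ = 2.1 / 0.4364 = 4.8121%.

4.81% P₂O₅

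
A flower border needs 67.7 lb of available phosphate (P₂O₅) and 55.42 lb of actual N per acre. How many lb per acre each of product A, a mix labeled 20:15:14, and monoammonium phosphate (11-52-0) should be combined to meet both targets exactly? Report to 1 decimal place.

With a, b = lb per acre of product A and monoammonium phosphate:
P₂O₅: 0.15·a + 0.52·b = 67.7
N: 0.2·a + 0.11·b = 55.42
Eliminate a: (row1) − 0.15/0.2·(row2) → 0.4375·b = 26.135, so b = 59.7371.
Back-substitute: a = (67.7 − 0.52·59.7371) / 0.15 = 244.245.

244.2 lb product A, 59.7 lb monoammonium phosphate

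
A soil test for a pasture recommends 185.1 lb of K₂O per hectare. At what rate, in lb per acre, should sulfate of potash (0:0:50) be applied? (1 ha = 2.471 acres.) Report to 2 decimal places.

Product per hectare = 185.1 / 50% = 370.2 lb.
Convert to per acre: 370.2 × 0.404694 = 149.818 lb.

149.82 lb of product per acre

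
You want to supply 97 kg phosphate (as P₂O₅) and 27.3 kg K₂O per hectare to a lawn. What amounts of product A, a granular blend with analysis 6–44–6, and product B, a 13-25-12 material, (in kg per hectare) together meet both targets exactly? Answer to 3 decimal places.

Per-hectare balance (a = product A, b = product B):
P₂O₅: 0.44·a + 0.25·b = 97
K₂O: 0.06·a + 0.12·b = 27.3
Eliminate a: (row1) − 0.44/0.06·(row2) → -0.63·b = -103.2, so b = 163.8095.
Back-substitute: a = (97 − 0.25·163.8095) / 0.44 = 127.38095.

127.381 kg product A, 163.810 kg product B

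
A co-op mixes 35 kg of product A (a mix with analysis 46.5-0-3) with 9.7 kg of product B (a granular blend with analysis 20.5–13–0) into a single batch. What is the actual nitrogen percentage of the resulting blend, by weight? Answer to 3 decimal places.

40.858% N

Total mass = 35 + 9.7 = 44.7 kg.
N mass = 46.5%×35 + 20.5%×9.7 = 18.2635 kg.
% N = 18.2635 / 44.7 = 40.8579%.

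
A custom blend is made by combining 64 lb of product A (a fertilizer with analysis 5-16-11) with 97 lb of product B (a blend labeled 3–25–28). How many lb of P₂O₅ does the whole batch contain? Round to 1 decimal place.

34.5 lb P₂O₅

P₂O₅ mass = 16%×64 + 25%×97 = 34.49 lb.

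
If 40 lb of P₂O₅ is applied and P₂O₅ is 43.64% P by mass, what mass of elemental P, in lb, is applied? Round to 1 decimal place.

17.5 lb P

P = 40 × 0.4364 = 17.456 lb.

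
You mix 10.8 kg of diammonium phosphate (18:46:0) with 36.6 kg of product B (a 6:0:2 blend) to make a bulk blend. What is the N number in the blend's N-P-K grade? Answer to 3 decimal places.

Total mass = 10.8 + 36.6 = 47.4 kg.
N mass = 18%×10.8 + 6%×36.6 = 4.14 kg.
% N = 4.14 / 47.4 = 8.73418%.

8.734% N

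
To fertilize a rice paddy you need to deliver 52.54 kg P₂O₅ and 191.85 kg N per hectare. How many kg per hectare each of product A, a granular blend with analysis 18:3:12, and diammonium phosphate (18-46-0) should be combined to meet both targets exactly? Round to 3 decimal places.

With a, b = kg per hectare of product A and diammonium phosphate:
P₂O₅: 0.03·a + 0.46·b = 52.54
N: 0.18·a + 0.18·b = 191.85
Eliminate b: (row1) − 0.46/0.18·(row2) → -0.43·a = -437.743, so a = 1018.0078.
Then b = (191.85 − 0.18·1018.0078) / 0.18 = 47.8256.

1018.008 kg product A, 47.826 kg diammonium phosphate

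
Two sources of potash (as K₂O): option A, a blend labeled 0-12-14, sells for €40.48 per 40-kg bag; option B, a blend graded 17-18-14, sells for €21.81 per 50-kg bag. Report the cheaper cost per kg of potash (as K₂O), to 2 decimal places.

€3.12 per kg K₂O (option B)

option A: K₂O per bag = 40 × 14% = 5.6 kg; cost = 40.48 / 5.6 = €7.2286/kg K₂O.
option B: K₂O per bag = 50 × 14% = 7 kg; cost = 21.81 / 7 = €3.1157/kg K₂O.
option B is cheaper.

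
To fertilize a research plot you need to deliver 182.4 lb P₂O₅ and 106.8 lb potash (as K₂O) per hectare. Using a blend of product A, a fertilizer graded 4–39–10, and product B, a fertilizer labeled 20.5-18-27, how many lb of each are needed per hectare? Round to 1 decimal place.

Let a = lb of product A, b = lb of product B (per hectare).
P₂O₅: 0.39·a + 0.18·b = 182.4
K₂O: 0.1·a + 0.27·b = 106.8
Eliminate a: (row1) − 0.39/0.1·(row2) → -0.873·b = -234.12, so b = 268.179.
Back-substitute: a = (182.4 − 0.18·268.179) / 0.39 = 343.918.

343.9 lb product A, 268.2 lb product B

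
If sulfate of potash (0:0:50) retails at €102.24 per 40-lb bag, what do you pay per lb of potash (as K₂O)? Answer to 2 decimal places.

K₂O in bag = 40 × 50% = 20 lb.
Cost per lb K₂O = €102.24 / 20 = €5.1120.

€5.11 per lb K₂O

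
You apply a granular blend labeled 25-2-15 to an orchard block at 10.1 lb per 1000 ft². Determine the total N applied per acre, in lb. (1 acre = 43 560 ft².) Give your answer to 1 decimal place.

nitrogen per 1000 ft² = 10.1 × 25% = 2.525 lb.
Convert to per acre: 2.525 × 43.56 = 109.989 lb.

110.0 lb N per acre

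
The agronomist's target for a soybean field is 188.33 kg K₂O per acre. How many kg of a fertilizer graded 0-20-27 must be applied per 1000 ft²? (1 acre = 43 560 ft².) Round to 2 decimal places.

Product per acre = 188.33 / 27% = 697.519 kg.
Convert to per 1000 ft²: 697.519 × 0.0229568 = 16.0128 kg.

16.01 kg of product per thousand sq ft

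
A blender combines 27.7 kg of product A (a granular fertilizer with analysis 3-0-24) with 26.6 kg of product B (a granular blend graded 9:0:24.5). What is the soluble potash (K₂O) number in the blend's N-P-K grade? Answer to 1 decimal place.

24.2% K₂O

Total mass = 27.7 + 26.6 = 54.3 kg.
K₂O mass = 24%×27.7 + 24.5%×26.6 = 13.165 kg.
% K₂O = 13.165 / 54.3 = 24.2449%.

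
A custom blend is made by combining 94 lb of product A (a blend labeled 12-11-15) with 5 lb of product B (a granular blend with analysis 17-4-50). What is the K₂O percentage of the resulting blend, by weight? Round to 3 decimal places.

Total mass = 94 + 5 = 99 lb.
K₂O mass = 15%×94 + 50%×5 = 16.6 lb.
% K₂O = 16.6 / 99 = 16.7677%.

16.768% K₂O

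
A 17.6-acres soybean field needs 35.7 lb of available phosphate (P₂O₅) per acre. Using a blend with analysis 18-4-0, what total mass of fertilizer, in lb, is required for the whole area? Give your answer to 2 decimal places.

15708.00 lb

Product per acre = 35.7 / 4% = 892.5 lb.
Total product = 892.5 × 17.6 = 15708 lb.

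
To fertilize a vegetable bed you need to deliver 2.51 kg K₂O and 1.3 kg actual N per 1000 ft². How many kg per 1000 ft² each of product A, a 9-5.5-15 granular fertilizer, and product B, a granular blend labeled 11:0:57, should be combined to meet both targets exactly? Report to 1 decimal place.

Per-1000 ft² balance (a = product A, b = product B):
K₂O: 0.15·a + 0.57·b = 2.51
N: 0.09·a + 0.11·b = 1.3
Solving simultaneously: a = 13.3592, b = 0.887931.

13.4 kg product A, 0.9 kg product B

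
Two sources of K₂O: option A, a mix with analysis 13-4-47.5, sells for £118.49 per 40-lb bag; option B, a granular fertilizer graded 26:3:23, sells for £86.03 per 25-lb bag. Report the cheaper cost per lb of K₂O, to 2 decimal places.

option A: K₂O per bag = 40 × 47.5% = 19 lb; cost = 118.49 / 19 = £6.2363/lb K₂O.
option B: K₂O per bag = 25 × 23% = 5.75 lb; cost = 86.03 / 5.75 = £14.9617/lb K₂O.
option A is cheaper.

£6.24 per lb K₂O (option A)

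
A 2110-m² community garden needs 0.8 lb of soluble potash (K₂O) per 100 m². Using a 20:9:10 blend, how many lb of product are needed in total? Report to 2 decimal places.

168.80 lb

Product per 100 m² = 0.8 / 10% = 8 lb.
Total product = 8 × 2110 / 100 = 168.8 lb.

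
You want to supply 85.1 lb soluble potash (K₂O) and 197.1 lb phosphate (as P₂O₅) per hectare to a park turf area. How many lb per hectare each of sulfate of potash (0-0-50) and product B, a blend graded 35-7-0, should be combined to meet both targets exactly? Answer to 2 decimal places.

170.20 lb sulfate of potash, 2815.71 lb product B

Let a = lb of sulfate of potash, b = lb of product B (per hectare).
K₂O: 0.5·a + 0·b = 85.1
P₂O₅: 0·a + 0.07·b = 197.1
Solving simultaneously: a = 170.2, b = 2815.714.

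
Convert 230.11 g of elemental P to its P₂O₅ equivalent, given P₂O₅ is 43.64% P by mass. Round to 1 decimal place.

527.3 g P₂O₅

P₂O₅ = 230.11 / 0.4364 = 527.291 g.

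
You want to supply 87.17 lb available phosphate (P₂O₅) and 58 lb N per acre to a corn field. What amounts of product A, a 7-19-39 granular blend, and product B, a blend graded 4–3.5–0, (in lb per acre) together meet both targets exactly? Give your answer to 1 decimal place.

282.9 lb product A, 955.0 lb product B

Let a = lb of product A, b = lb of product B (per acre).
P₂O₅: 0.19·a + 0.035·b = 87.17
N: 0.07·a + 0.04·b = 58
Solving simultaneously: a = 282.874, b = 954.971.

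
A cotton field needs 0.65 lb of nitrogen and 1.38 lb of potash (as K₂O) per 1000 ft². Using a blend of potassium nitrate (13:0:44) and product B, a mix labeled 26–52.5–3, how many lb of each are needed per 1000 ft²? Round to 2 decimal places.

Let a = lb of potassium nitrate, b = lb of product B (per 1000 ft²).
N: 0.13·a + 0.26·b = 0.65
K₂O: 0.44·a + 0.03·b = 1.38
Solving simultaneously: a = 3.07059, b = 0.964706.

3.07 lb potassium nitrate, 0.96 lb product B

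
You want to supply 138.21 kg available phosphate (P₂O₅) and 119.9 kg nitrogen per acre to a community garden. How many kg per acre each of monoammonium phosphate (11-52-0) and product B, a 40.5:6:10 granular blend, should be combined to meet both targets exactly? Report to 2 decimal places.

239.12 kg monoammonium phosphate, 231.10 kg product B

With a, b = kg per acre of monoammonium phosphate and product B:
P₂O₅: 0.52·a + 0.06·b = 138.21
N: 0.11·a + 0.405·b = 119.9
Eliminate a: (row1) − 0.52/0.11·(row2) → -1.85455·b = -428.59, so b = 231.102.
Back-substitute: a = (138.21 − 0.06·231.102) / 0.52 = 239.123.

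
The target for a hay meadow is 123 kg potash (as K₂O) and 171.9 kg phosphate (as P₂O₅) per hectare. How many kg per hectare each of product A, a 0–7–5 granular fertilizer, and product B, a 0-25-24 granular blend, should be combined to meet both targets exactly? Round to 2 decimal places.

2443.26 kg product A, 3.49 kg product B

Per-hectare balance (a = product A, b = product B):
K₂O: 0.05·a + 0.24·b = 123
P₂O₅: 0.07·a + 0.25·b = 171.9
Eliminate b: (row1) − 0.24/0.25·(row2) → -0.0172·a = -42.024, so a = 2443.256.
Then b = (171.9 − 0.07·2443.256) / 0.25 = 3.48837.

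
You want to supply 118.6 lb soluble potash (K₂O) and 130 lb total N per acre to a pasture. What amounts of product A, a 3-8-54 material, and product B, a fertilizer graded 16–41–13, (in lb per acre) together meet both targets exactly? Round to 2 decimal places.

25.16 lb product A, 807.78 lb product B

With a, b = lb per acre of product A and product B:
K₂O: 0.54·a + 0.13·b = 118.6
N: 0.03·a + 0.16·b = 130
From row1: a = (118.6 − 0.13·b) / 0.54.
Into row2: 0.03·(118.6 − 0.13·b)/0.54 + 0.16·b = 130 → b = 807.782, a = 25.1636.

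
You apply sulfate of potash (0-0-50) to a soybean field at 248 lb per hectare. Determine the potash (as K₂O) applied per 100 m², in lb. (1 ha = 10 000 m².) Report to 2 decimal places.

1.24 lb K₂O per hundred sq m

K₂O per hectare = 248 × 50% = 124 lb.
Convert to per 100 m²: 124 × 0.01 = 1.24 lb.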